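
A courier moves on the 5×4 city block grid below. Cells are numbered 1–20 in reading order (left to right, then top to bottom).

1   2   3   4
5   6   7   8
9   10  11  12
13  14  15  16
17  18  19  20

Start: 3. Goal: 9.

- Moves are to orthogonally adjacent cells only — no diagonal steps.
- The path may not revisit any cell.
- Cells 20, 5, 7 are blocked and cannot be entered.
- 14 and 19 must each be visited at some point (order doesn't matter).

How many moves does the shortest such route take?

10

Any route passes through 14 and 19 in some order between 3 and 9. Summing Manhattan distances along each leg and taking the cheapest ordering (3 → 19 → 14 → 9) gives a lower bound of 4 + 2 + 2 = 8 moves.
That bound ignores the blocked cells. Measuring each leg by the fewest moves that actually steer around them (3→19: 6; 19→14: 2; 14→9: 2) raises the lower bound to 10.
A route of 10 moves exists: 3 → 2 → 6 → 10 → 14 → 15 → 19 → 18 → 17 → 13 → 9.
Since 10 matches that lower bound, it is optimal.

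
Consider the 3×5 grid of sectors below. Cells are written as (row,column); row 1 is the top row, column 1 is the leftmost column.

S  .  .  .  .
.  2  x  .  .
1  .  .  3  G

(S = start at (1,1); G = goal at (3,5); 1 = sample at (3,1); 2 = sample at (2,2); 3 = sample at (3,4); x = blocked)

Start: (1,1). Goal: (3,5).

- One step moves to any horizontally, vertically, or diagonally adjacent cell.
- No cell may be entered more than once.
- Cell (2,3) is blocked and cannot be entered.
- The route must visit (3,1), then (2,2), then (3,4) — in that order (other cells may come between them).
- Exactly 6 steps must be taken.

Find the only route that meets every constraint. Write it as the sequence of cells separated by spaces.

(1,1) (2,1) (3,1) (2,2) (3,3) (3,4) (3,5)

The waypoints must appear in the order (3,1), (2,2), (3,4), with no cell reused.
Route from (1,1): down 2 to (3,1), up-right 1 to (2,2), down-right 1 to (3,3), right 2 to (3,5) — 6 moves in all.
Check: order respected (1 at step 2, 2 at step 3, 3 at step 5); 6 moves as required.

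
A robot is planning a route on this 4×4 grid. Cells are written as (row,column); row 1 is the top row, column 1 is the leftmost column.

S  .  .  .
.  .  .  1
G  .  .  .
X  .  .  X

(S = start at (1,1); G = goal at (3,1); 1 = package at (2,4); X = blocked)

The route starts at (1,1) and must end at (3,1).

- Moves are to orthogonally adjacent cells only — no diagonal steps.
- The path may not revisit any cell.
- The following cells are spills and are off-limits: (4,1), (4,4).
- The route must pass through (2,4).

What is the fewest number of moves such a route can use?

8

Any route passes through (2,4) somewhere between (1,1) and (3,1). Summing Manhattan distances along the two legs ((1,1) → (2,4) → (3,1)) gives a lower bound of 4 + 4 = 8 moves.
A route of 8 moves achieves this: (1,1) → (2,1) → (2,2) → (2,3) → (2,4) → (3,4) → (3,3) → (3,2) → (3,1).
Since 8 matches the lower bound, it is optimal.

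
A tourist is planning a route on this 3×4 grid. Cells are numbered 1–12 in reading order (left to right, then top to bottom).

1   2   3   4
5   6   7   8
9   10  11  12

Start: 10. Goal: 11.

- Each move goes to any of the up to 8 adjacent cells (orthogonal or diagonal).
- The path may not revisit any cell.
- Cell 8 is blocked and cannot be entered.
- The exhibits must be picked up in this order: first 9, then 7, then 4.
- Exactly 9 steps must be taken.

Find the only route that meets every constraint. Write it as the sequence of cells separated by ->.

The waypoints must appear in the order 9, 7, 4, with no cell reused.
Route from 10: left 1 to 9, up 2 to 1, right 1 to 2, down-right 1 to 7, up-right 1 to 4, left 1 to 3, down-left 1 to 6, down-right 1 to 11 — 9 moves in all.
Check: order respected (9 at step 1, 7 at step 5, 4 at step 6); 9 moves as required.

10 -> 9 -> 5 -> 1 -> 2 -> 7 -> 4 -> 3 -> 6 -> 11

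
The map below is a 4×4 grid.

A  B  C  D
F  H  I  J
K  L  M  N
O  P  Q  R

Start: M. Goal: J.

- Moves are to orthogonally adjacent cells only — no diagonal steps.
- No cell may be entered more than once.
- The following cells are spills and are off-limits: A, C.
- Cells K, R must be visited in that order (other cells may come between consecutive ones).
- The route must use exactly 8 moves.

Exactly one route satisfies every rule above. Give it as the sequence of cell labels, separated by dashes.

M - L - K - O - P - Q - R - N - J

The waypoints must appear in the order K, R, with no cell reused.
Route from M: 2× left (reaching K), down to O, 3× right (reaching R), 2× up (reaching J) — 8 moves in all.
Check: order respected (K at step 2, R at step 6); 8 moves as required.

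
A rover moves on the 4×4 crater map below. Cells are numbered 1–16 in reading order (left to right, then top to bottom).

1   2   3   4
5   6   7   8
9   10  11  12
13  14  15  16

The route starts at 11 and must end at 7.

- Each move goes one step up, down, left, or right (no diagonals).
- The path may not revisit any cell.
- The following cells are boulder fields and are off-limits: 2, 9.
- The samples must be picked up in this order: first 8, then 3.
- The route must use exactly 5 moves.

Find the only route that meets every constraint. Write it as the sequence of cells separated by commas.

The waypoints must appear in the order 8, 3, with no cell reused.
Route from 11: right 1 to 12, up 2 to 4, left 1 to 3, down 1 to 7 — 5 moves in all.
Check: order respected (8 at step 2, 3 at step 4); 5 moves as required.

11, 12, 8, 4, 3, 7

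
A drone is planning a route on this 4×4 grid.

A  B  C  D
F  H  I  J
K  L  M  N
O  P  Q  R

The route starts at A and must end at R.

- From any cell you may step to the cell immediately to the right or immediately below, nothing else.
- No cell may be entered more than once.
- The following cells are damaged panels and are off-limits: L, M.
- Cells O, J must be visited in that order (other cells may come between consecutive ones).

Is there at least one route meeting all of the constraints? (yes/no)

J lies above O, so going from O to J would need an upward move — but moves only go right/down, so O cannot be visited before J.

no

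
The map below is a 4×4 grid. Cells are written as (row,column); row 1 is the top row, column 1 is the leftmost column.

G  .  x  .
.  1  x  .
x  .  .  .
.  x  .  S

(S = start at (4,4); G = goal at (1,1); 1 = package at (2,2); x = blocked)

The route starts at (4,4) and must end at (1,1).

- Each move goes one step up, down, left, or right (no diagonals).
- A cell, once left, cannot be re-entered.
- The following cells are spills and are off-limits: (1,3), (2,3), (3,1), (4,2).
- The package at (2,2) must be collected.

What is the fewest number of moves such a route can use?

Any route passes through (2,2) somewhere between (4,4) and (1,1). Summing Manhattan distances along the two legs ((4,4) → (2,2) → (1,1)) gives a lower bound of 4 + 2 = 6 moves.
A route of 6 moves achieves this: (4,4) → (3,4) → (3,3) → (3,2) → (2,2) → (1,2) → (1,1).
Since 6 matches the lower bound, it is optimal.

6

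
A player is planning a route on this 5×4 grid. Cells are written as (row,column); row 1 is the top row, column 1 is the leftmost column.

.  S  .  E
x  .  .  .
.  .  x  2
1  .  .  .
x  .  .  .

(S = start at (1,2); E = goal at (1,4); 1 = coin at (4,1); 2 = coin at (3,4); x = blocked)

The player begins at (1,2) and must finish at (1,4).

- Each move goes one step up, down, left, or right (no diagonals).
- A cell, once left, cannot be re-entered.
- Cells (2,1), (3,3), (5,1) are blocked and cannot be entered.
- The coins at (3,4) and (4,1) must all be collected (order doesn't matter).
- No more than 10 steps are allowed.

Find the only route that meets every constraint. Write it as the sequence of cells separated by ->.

(1,2) -> (2,2) -> (3,2) -> (3,1) -> (4,1) -> (4,2) -> (4,3) -> (4,4) -> (3,4) -> (2,4) -> (1,4)

Any route must reach (3,4) and (4,1) and still end at (1,4) within 10 moves, so the order of the required stops is forced.
Route from (1,2): 2× down (reaching (3,2)), left to (3,1), down to (4,1), 3× right (reaching (4,4)), 3× up (reaching (1,4)) — 10 moves in all.
Check: all required cells visited; 10 ≤ 10 moves.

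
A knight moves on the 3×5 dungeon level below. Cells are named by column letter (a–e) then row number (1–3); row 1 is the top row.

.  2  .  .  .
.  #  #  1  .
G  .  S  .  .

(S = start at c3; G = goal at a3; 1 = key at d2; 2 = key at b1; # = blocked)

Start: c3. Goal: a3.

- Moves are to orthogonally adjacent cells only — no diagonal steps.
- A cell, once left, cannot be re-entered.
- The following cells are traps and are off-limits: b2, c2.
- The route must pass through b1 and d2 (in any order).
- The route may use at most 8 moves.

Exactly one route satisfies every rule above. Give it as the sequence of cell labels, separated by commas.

The 8-move cap with required stops at b1, d2 leaves no slack for detours.
Route from c3: right 1 to d3, up 2 to d1, left 3 to a1, down 2 to a3 — 8 moves in all.
Check: all required cells visited; 8 ≤ 8 moves.

c3, d3, d2, d1, c1, b1, a1, a2, a3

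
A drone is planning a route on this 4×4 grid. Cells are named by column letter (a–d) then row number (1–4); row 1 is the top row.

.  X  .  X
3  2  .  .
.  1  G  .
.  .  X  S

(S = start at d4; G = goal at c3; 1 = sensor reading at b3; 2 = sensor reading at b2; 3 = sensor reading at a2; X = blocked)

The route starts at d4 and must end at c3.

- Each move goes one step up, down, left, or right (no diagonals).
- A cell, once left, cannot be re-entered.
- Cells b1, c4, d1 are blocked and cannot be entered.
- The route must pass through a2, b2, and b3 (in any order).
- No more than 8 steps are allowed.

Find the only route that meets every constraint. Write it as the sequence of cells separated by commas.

The budget equals the shortest possible length, so every move has to be on a shortest route through the required cells.
Route from d4: up 2 to d2, left 3 to a2, down 1 to a3, right 2 to c3 — 8 moves in all.
Check: all required cells visited; 8 ≤ 8 moves.

d4, d3, d2, c2, b2, a2, a3, b3, c3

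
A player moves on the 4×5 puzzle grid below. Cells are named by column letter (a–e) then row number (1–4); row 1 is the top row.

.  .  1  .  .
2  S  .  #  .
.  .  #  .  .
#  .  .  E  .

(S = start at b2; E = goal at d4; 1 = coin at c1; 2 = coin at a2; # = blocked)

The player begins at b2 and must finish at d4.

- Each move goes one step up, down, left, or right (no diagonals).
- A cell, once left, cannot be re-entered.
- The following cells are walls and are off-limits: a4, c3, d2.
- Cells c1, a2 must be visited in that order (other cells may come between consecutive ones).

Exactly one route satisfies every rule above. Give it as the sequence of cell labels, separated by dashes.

b2 - c2 - c1 - b1 - a1 - a2 - a3 - b3 - b4 - c4 - d4

The waypoints must appear in the order c1, a2, with no cell reused.
Route from b2: right to c2, up to c1, 2× left (reaching a1), 2× down (reaching a3), right to b3, down to b4, 2× right (reaching d4) — 10 moves in all.
Check: order respected (1 at step 2, 2 at step 5).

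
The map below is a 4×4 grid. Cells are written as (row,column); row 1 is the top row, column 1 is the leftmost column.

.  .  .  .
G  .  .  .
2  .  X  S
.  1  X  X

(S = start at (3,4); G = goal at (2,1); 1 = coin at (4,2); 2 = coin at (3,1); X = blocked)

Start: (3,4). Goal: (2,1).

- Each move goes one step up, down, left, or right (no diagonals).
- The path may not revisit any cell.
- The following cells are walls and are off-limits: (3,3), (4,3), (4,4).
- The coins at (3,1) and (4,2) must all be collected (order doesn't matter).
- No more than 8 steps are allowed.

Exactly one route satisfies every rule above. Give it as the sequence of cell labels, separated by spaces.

Any route must reach (3,1) and (4,2) and still end at (2,1) within 8 moves, so the order of the required stops is forced.
Route from (3,4): up 1 to (2,4), left 2 to (2,2), down 2 to (4,2), left 1 to (4,1), up 2 to (2,1) — 8 moves in all.
Check: all required cells visited; 8 ≤ 8 moves.

(3,4) (2,4) (2,3) (2,2) (3,2) (4,2) (4,1) (3,1) (2,1)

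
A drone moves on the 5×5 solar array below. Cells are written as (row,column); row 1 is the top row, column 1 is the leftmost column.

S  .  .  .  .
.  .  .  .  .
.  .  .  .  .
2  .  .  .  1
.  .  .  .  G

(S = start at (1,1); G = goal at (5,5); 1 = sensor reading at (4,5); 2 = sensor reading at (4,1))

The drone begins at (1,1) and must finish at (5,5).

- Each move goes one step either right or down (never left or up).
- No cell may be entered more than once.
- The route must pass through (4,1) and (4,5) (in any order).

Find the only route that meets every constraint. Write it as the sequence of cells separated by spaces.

(1,1) (2,1) (3,1) (4,1) (4,2) (4,3) (4,4) (4,5) (5,5)

Moves only go right or down, so the column and row indices never decrease.
Route from (1,1): 3× down (reaching (4,1)), 4× right (reaching (4,5)), down to (5,5) — 8 moves in all.
Check: all required cells visited.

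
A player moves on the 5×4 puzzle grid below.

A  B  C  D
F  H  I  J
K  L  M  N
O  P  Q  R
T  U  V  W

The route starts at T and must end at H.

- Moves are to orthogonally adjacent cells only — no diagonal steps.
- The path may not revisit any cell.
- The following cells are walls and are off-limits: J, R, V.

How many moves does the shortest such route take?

The Manhattan distance from T to H is |5−2| + |1−2| = 4, so at least 4 moves are needed.
A route of 4 moves achieves this: T → O → K → F → H.
Since 4 matches the lower bound, it is optimal.

4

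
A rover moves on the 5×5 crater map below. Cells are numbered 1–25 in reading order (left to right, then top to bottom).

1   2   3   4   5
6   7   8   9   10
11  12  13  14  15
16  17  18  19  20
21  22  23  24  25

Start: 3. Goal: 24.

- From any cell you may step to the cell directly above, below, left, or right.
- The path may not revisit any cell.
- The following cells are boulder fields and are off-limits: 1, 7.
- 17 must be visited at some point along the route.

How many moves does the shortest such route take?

Any route passes through 17 somewhere between 3 and 24. Summing Manhattan distances along the two legs (3 → 17 → 24) gives a lower bound of 4 + 3 = 7 moves.
A route of 7 moves achieves this: 3 → 8 → 13 → 18 → 17 → 22 → 23 → 24.
Since 7 matches the lower bound, it is optimal.

7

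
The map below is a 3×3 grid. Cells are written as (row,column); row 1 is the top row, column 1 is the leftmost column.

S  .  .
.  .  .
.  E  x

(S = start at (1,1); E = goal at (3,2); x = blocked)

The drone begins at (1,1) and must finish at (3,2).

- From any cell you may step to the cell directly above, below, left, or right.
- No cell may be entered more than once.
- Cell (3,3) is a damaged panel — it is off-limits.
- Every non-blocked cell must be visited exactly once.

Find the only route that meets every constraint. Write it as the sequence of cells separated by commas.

(1,1), (1,2), (1,3), (2,3), (2,2), (2,1), (3,1), (3,2)

Need to visit all 8 open cells exactly once, starting at (1,1) and ending at (3,2).
Cell (1,3) has only two open neighbours ((2,3) and (1,2)), so the path must pass straight through it: one of those is the cell it's entered from and the other is where it exits.
Route from (1,1): right 2 to (1,3), down 1 to (2,3), left 2 to (2,1), down 1 to (3,1), right 1 to (3,2) — 7 moves in all.
Check: all 8 open cells covered.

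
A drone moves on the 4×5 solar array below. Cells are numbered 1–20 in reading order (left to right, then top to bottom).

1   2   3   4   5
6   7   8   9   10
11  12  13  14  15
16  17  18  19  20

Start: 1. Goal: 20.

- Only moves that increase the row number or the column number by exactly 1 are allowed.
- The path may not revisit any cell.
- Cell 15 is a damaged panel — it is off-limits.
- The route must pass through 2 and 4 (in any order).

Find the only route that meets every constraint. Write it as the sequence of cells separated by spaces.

Moves only go right or down, so the column and row indices never decrease.
Route from 1: 3× right (reaching 4), 3× down (reaching 19), right to 20 — 7 moves in all.
Check: all required cells visited.

1 2 3 4 9 14 19 20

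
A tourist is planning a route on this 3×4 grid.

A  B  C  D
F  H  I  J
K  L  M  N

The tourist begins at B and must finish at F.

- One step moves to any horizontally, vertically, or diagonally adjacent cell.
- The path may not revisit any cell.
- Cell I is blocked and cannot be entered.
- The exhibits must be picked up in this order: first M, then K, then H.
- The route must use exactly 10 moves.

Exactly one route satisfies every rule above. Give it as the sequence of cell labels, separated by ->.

The waypoints must appear in the order M, K, H, with no cell reused.
Route from B: right 2 to D, down 2 to N, left 3 to K, up-right 1 to H, up-left 1 to A, down 1 to F — 10 moves in all.
Check: order respected (M at step 5, K at step 7, H at step 8); 10 moves as required.

B -> C -> D -> J -> N -> M -> L -> K -> H -> A -> F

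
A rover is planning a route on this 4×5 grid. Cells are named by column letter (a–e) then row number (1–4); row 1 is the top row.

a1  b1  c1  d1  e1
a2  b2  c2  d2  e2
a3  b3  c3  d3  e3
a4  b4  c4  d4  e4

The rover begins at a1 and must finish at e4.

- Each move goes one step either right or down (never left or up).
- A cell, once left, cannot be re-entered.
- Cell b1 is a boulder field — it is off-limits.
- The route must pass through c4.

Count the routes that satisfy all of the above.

6

A right/down-only route from a1 to e4 makes exactly 3 down-moves and 4 right-moves in some order.
With no other constraints that would be C(7,3) = 35 routes.
Split at c4 and multiply the segment counts (each segment already excludes blocked cells): a1→c4: 6; c4→e4: 1; product = 6.
That gives 6 routes.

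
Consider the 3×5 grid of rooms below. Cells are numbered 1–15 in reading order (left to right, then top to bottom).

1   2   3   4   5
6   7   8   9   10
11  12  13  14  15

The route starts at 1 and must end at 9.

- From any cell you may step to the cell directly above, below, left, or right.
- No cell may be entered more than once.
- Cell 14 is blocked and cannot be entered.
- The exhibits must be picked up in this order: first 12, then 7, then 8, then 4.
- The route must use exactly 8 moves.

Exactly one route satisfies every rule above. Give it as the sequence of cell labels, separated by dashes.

The waypoints must appear in the order 12, 7, 8, 4, with no cell reused.
Route from 1: down 2 to 11, right 1 to 12, up 1 to 7, right 1 to 8, up 1 to 3, right 1 to 4, down 1 to 9 — 8 moves in all.
Check: order respected (12 at step 3, 7 at step 4, 8 at step 5, 4 at step 7); 8 moves as required.

1 - 6 - 11 - 12 - 7 - 8 - 3 - 4 - 9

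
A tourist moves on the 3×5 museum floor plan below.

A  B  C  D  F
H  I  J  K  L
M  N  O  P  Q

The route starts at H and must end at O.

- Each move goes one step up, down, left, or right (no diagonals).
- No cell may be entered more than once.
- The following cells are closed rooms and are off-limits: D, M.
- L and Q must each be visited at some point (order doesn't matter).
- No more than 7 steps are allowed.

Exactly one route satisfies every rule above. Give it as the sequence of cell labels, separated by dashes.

H - I - J - K - L - Q - P - O

Any route must reach L and Q and still end at O within 7 moves, so the order of the required stops is forced.
Route from H: right 4 to L, down 1 to Q, left 2 to O — 7 moves in all.
Check: all required cells visited; 7 ≤ 7 moves.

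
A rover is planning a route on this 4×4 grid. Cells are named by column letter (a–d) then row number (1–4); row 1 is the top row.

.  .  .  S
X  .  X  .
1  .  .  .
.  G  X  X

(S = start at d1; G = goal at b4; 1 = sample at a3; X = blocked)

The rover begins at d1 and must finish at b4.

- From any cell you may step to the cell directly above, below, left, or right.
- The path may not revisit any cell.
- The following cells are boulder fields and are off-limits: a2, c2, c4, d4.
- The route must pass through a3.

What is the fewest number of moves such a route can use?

7

Any route passes through a3 somewhere between d1 and b4. Summing Manhattan distances along the two legs (d1 → a3 → b4) gives a lower bound of 5 + 2 = 7 moves.
A route of 7 moves achieves this: d1 → d2 → d3 → c3 → b3 → a3 → a4 → b4.
Since 7 matches the lower bound, it is optimal.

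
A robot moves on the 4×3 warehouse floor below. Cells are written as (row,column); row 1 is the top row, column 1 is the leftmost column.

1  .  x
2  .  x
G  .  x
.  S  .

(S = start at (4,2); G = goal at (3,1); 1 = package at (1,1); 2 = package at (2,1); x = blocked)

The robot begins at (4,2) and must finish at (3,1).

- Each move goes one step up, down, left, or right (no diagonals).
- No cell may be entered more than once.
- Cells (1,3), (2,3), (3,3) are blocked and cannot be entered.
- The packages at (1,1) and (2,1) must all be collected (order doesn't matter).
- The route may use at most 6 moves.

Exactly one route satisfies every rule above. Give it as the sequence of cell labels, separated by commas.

The 6-move cap with required stops at (1,1), (2,1) leaves no slack for detours.
Route from (4,2): up 3 to (1,2), left 1 to (1,1), down 2 to (3,1) — 6 moves in all.
Check: all required cells visited; 6 ≤ 6 moves.

(4,2), (3,2), (2,2), (1,2), (1,1), (2,1), (3,1)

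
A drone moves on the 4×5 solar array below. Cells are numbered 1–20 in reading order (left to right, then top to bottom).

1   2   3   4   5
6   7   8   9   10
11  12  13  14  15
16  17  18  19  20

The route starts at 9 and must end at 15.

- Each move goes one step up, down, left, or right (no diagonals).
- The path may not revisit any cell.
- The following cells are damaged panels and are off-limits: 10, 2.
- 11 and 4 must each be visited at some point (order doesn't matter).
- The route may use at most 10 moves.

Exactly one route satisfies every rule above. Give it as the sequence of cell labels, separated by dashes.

9 - 4 - 3 - 8 - 7 - 6 - 11 - 12 - 13 - 14 - 15

The budget equals the shortest possible length, so every move has to be on a shortest route through the required cells.
Route from 9: up to 4, left to 3, down to 8, 2× left (reaching 6), down to 11, 4× right (reaching 15) — 10 moves in all.
Check: all required cells visited; 10 ≤ 10 moves.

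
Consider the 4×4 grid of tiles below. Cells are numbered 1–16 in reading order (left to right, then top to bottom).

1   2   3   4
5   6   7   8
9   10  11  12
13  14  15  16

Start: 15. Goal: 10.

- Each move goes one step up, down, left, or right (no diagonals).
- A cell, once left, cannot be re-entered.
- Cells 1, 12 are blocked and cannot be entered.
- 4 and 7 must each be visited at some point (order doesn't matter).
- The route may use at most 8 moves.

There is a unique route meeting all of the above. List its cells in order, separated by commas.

15, 11, 7, 8, 4, 3, 2, 6, 10

The 8-move cap with required stops at 4, 7 leaves no slack for detours.
Route from 15: 2× up (reaching 7), right to 8, up to 4, 2× left (reaching 2), 2× down (reaching 10) — 8 moves in all.
Check: all required cells visited; 8 ≤ 8 moves.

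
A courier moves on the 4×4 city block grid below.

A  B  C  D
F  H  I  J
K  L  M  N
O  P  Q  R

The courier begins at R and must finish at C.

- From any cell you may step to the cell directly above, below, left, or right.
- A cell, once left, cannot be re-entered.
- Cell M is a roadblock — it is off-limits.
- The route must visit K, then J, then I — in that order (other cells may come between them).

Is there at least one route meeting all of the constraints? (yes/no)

Ignoring the required order, 7 revisit-free routes from R to C pass through all of K, J, and I; the waypoint orders that occur are K → I → J (5); J → I → K (2) — never K → J → I.

no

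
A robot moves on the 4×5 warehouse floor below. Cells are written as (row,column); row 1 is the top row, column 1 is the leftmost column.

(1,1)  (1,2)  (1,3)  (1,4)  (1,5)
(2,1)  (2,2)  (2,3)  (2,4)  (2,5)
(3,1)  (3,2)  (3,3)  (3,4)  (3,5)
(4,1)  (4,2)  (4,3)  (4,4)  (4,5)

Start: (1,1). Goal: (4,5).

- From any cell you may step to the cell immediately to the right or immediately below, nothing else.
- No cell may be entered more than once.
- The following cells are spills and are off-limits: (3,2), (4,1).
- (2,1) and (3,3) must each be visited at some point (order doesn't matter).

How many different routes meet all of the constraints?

A right/down-only route from (1,1) to (4,5) makes exactly 3 down-moves and 4 right-moves in some order.
With no other constraints that would be C(7,3) = 35 routes.
A monotone route can only reach the required cells in the order (2,1), (3,3), so split there and multiply the segment counts (each segment already excludes blocked cells): (1,1)→(2,1): 1; (2,1)→(3,3): 1; (3,3)→(4,5): 3; product = 3.
That gives 3 routes.

3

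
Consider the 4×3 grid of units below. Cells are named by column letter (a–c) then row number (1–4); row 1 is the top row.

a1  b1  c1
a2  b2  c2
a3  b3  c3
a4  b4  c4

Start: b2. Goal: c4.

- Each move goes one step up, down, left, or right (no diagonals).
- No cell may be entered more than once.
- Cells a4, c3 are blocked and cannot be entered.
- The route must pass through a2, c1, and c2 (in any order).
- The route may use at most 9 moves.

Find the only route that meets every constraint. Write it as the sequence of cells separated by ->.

b2 -> c2 -> c1 -> b1 -> a1 -> a2 -> a3 -> b3 -> b4 -> c4

The budget equals the shortest possible length, so every move has to be on a shortest route through the required cells.
Route from b2: right to c2, up to c1, 2× left (reaching a1), 2× down (reaching a3), right to b3, down to b4, right to c4 — 9 moves in all.
Check: all required cells visited; 9 ≤ 9 moves.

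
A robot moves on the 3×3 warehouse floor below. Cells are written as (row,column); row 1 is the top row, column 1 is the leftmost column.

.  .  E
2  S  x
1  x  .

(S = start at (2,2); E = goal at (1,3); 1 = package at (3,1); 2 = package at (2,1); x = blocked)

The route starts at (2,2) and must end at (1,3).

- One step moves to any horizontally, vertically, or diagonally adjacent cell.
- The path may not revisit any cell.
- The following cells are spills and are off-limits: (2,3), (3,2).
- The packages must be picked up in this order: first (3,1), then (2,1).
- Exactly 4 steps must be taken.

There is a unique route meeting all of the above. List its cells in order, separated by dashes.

(2,2) - (3,1) - (2,1) - (1,2) - (1,3)

The waypoints must appear in the order (3,1), (2,1), with no cell reused.
Route from (2,2): down-left to (3,1), up to (2,1), up-right to (1,2), right to (1,3) — 4 moves in all.
Check: order respected (1 at step 1, 2 at step 2); 4 moves as required.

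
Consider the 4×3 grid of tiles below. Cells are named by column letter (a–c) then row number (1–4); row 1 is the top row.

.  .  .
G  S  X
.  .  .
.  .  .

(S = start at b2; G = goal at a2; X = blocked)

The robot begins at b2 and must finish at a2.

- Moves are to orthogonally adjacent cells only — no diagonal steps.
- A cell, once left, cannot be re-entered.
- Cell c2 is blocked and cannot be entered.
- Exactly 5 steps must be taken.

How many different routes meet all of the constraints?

Need simple routes of exactly 5 moves from b2 to a2 (Manhattan distance 1, so 2 moves are spent on a detour and 2 undoing it).
Enumerating: b2 b3 b4 a4 a3 a2.
That gives 1 route.

1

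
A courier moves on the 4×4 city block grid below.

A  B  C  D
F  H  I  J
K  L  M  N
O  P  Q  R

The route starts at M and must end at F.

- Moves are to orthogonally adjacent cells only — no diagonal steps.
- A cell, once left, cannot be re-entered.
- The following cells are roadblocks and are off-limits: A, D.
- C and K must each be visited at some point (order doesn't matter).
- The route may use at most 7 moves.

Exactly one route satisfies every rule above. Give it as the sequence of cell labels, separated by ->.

M -> I -> C -> B -> H -> L -> K -> F

Any route must reach C and K and still end at F within 7 moves, so the order of the required stops is forced.
Route from M: 2× up (reaching C), left to B, 2× down (reaching L), left to K, up to F — 7 moves in all.
Check: all required cells visited; 7 ≤ 7 moves.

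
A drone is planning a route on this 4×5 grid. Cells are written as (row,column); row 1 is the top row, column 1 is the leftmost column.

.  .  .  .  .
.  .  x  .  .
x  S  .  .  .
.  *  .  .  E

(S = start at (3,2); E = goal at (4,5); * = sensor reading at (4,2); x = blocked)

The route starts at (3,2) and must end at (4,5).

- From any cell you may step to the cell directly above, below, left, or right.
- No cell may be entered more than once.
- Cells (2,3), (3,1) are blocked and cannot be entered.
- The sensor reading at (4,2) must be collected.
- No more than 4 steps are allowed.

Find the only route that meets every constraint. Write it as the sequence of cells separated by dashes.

(3,2) - (4,2) - (4,3) - (4,4) - (4,5)

Any route must reach (4,2) and still end at (4,5) within 4 moves, so the order of the required stops is forced.
Route from (3,2): down 1 to (4,2), right 3 to (4,5) — 4 moves in all.
Check: all required cells visited; 4 ≤ 4 moves.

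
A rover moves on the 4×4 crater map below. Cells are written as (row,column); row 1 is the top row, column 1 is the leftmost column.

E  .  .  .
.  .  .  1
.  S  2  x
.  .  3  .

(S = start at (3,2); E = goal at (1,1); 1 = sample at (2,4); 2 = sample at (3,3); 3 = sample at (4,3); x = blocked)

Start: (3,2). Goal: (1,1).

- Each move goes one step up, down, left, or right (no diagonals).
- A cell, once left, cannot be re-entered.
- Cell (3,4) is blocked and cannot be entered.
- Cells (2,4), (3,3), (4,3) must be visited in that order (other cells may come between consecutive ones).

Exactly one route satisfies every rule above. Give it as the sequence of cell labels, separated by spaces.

The waypoints must appear in the order (2,4), (3,3), (4,3), with no cell reused.
Route from (3,2): up 2 to (1,2), right 2 to (1,4), down 1 to (2,4), left 1 to (2,3), down 2 to (4,3), left 2 to (4,1), up 3 to (1,1) — 13 moves in all.
Check: order respected (1 at step 5, 2 at step 7, 3 at step 8).

(3,2) (2,2) (1,2) (1,3) (1,4) (2,4) (2,3) (3,3) (4,3) (4,2) (4,1) (3,1) (2,1) (1,1)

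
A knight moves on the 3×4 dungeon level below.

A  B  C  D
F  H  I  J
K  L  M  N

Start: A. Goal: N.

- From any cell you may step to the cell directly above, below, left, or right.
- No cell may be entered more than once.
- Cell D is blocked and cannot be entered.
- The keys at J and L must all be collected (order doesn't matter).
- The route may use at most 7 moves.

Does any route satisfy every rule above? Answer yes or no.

One route that works: A → F → K → L → H → I → J → N.

yes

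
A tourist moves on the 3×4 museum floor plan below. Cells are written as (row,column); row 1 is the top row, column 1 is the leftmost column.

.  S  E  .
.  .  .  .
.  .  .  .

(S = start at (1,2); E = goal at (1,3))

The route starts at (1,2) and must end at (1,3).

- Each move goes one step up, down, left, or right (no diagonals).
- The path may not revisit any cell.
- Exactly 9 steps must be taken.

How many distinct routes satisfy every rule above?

11

Need simple routes of exactly 9 moves from (1,2) to (1,3) (Manhattan distance 1, so 4 moves are spent on a detour and 4 undoing it).
Branch systematically from the start, pruning whenever the remaining move budget drops below the Manhattan distance to (1,3) or differs from it in parity. Grouping the completions by first move — via (2,2): 3; via (1,1): 8 (no valid completion starts via (1,3)) — and summing: 3 + 8 = 11.
That gives 11 routes.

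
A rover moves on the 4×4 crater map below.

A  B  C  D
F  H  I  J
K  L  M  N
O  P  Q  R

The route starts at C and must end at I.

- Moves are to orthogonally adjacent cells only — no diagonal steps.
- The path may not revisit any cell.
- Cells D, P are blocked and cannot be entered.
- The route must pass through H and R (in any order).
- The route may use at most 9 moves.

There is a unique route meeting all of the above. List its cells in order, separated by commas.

The 9-move cap with required stops at H, R leaves no slack for detours.
Route from C: left 1 to B, down 2 to L, right 1 to M, down 1 to Q, right 1 to R, up 2 to J, left 1 to I — 9 moves in all.
Check: all required cells visited; 9 ≤ 9 moves.

C, B, H, L, M, Q, R, N, J, I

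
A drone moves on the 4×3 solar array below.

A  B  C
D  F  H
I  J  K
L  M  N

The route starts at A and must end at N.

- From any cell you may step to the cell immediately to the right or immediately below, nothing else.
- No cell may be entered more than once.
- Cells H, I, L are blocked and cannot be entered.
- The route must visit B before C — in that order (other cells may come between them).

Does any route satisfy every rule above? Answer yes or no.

no

Every right/down route from C to N runs into a blocked cell, so that leg cannot be completed.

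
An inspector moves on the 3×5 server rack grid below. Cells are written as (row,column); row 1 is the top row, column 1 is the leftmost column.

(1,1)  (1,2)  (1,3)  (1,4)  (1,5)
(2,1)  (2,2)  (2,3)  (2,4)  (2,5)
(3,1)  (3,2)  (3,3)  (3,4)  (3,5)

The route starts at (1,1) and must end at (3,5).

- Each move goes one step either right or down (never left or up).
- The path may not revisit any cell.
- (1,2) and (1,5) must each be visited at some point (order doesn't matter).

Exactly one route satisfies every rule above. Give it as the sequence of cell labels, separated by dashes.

(1,1) - (1,2) - (1,3) - (1,4) - (1,5) - (2,5) - (3,5)

Moves only go right or down, so the column and row indices never decrease.
Route from (1,1): 4× right (reaching (1,5)), 2× down (reaching (3,5)) — 6 moves in all.
Check: all required cells visited.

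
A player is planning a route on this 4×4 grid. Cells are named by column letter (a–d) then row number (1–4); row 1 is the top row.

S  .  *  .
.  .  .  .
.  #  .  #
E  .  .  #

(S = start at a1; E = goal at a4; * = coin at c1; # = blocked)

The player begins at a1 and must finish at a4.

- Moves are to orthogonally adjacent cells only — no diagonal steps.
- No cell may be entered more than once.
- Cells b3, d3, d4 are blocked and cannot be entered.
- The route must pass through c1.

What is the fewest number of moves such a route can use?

7

Any route passes through c1 somewhere between a1 and a4. Summing Manhattan distances along the two legs (a1 → c1 → a4) gives a lower bound of 2 + 5 = 7 moves.
A route of 7 moves achieves this: a1 → b1 → c1 → c2 → c3 → c4 → b4 → a4.
Since 7 matches the lower bound, it is optimal.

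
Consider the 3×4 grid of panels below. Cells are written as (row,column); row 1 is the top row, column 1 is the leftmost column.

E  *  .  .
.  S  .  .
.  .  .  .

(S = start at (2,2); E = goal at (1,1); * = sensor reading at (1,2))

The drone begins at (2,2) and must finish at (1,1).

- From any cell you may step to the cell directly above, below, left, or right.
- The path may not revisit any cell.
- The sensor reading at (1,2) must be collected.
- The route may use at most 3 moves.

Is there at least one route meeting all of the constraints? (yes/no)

One route that works: (2,2) → (1,2) → (1,1).

yes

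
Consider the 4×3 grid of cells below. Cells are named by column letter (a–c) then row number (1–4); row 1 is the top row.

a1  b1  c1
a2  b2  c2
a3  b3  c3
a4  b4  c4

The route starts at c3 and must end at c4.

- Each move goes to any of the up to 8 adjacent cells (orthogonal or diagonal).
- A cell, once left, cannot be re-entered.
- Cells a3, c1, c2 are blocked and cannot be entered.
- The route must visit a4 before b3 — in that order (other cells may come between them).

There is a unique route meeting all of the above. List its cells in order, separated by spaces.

c3 b4 a4 b3 c4

The waypoints must appear in the order a4, b3, with no cell reused.
Route from c3: down-left to b4, left to a4, up-right to b3, down-right to c4 — 4 moves in all.
Check: order respected (a4 at step 2, b3 at step 3).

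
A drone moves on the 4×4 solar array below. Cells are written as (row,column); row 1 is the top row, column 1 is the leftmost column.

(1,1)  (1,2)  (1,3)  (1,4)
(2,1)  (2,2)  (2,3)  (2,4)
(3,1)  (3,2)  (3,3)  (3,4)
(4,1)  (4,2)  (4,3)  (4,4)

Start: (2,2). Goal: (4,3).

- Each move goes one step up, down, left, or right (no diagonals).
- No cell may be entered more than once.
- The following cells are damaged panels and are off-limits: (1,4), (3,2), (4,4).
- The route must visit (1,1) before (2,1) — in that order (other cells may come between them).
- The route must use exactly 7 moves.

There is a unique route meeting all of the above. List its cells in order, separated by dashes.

(2,2) - (1,2) - (1,1) - (2,1) - (3,1) - (4,1) - (4,2) - (4,3)

The waypoints must appear in the order (1,1), (2,1), with no cell reused.
Route from (2,2): up to (1,2), left to (1,1), 3× down (reaching (4,1)), 2× right (reaching (4,3)) — 7 moves in all.
Check: order respected ((1,1) at step 2, (2,1) at step 3); 7 moves as required.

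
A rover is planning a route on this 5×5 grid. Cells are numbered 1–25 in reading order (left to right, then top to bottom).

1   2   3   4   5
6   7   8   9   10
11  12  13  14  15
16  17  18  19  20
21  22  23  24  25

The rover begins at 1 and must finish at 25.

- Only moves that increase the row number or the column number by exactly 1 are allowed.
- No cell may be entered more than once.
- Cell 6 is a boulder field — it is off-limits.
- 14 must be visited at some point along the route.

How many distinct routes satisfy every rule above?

18

A right/down-only route from 1 to 25 makes exactly 4 down-moves and 4 right-moves in some order.
With no other constraints that would be C(8,4) = 70 routes.
Split at 14 and multiply the segment counts (each segment already excludes blocked cells): 1→14: 6; 14→25: 3; product = 18.
That gives 18 routes.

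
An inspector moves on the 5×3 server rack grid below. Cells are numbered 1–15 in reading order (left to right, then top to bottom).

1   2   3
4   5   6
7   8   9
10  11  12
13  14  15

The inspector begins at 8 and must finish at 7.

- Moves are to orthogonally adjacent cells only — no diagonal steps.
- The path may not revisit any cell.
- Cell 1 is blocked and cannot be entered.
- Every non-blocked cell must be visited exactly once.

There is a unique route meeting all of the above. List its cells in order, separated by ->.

8 -> 11 -> 10 -> 13 -> 14 -> 15 -> 12 -> 9 -> 6 -> 3 -> 2 -> 5 -> 4 -> 7

Need to visit all 14 open cells exactly once, starting at 8 and ending at 7.
Cell 15 has only two open neighbours (12 and 14), so the path must pass straight through it: one of those is the cell it's entered from and the other is where it exits.
Route from 8: down 1 to 11, left 1 to 10, down 1 to 13, right 2 to 15, up 4 to 3, left 1 to 2, down 1 to 5, left 1 to 4, down 1 to 7 — 13 moves in all.
Check: all 14 open cells covered.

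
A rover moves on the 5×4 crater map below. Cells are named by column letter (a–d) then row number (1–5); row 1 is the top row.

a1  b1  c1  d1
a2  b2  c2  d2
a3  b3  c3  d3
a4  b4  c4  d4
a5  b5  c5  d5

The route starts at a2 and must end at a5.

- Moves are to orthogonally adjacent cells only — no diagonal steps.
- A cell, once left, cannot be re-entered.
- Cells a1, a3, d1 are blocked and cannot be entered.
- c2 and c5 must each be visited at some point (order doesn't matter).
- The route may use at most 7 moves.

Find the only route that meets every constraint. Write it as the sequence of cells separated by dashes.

a2 - b2 - c2 - c3 - c4 - c5 - b5 - a5

The budget equals the shortest possible length, so every move has to be on a shortest route through the required cells.
Route from a2: 2× right (reaching c2), 3× down (reaching c5), 2× left (reaching a5) — 7 moves in all.
Check: all required cells visited; 7 ≤ 7 moves.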